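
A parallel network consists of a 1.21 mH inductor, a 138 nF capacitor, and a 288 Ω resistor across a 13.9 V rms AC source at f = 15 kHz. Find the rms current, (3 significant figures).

ω = 2πf = 94250 rad/s
X_L = ωL = 114 Ω
X_C = 1/(ωC) = 76.9 Ω
Parallel: admittances add. Y = 1/R + 1/(jωL) + jωC
Y = (0.00347 + j0.00424) S
|Y| = 0.00548 S → |Z| = 1/|Y| = 183 Ω, ∠Z = −∠Y = -50.7°
I = V/|Z| = 13.9/183 = 76.1 mA

76.1 mA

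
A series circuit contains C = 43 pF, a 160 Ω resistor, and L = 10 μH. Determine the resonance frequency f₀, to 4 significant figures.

ω₀ = 1/√(LC) = 1/√(1e-05 × 4.3e-11) = 4.822e+07 rad/s
f₀ = ω₀/(2π) = 7.675 MHz

7.675 MHz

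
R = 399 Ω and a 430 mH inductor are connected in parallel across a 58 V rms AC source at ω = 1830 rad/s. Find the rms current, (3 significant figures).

X_L = ωL = 787 Ω
Parallel: admittances add. Y = 1/R + 1/(jωL)
Y = (0.00251 − j0.00127) S
|Y| = 0.00281 S → |Z| = 1/|Y| = 356 Ω, ∠Z = −∠Y = 26.9°
I = V/|Z| = 58/356 = 163 mA

163 mA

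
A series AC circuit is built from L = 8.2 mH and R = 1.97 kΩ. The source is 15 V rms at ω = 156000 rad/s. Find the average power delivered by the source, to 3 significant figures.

X_L = ωL = 1280 Ω
Z = 1970 + j1280 Ω
|Z| = √(1970² + 1280²) = 2350 Ω
∠Z = arctan(1280/1970) = 33.0°
I = V/|Z| = 6.39 mA
P = VI cos φ = 15 × 0.00639 × cos(33.0°) = 80.3 mW

80.3 mW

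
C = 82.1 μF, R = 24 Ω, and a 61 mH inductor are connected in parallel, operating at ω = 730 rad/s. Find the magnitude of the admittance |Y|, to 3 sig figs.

X_L = ωL = 44.5 Ω
X_C = 1/(ωC) = 16.7 Ω
Parallel: admittances add. Y = 1/R + 1/(jωL) + jωC
Y = (0.0417 + j0.0375) S
|Y| = 0.0560 S → |Z| = 1/|Y| = 17.8 Ω, ∠Z = −∠Y = -42.0°

56.0 mS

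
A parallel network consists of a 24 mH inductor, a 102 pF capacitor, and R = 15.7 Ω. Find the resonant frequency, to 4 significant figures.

ω₀ = 1/√(LC) = 1/√(0.024 × 1.02e-10) = 639100 rad/s
f₀ = ω₀/(2π) = 101.7 kHz

101.7 kHz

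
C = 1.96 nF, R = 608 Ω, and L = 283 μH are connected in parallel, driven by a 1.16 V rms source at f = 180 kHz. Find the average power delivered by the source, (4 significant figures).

2.213 mW

ω = 2πf = 1.131e+06 rad/s
X_L = ωL = 320.1 Ω
X_C = 1/(ωC) = 451.1 Ω
Parallel: admittances add. Y = 1/R + 1/(jωL) + jωC
Y = (0.001645 − j0.0009077) S
|Y| = 0.001879 S → |Z| = 1/|Y| = 532.3 Ω, ∠Z = −∠Y = 28.89°
I = V/|Z| = 2.179 mA
P = VI cos φ = 1.16 × 0.002179 × cos(28.89°) = 2.213 mW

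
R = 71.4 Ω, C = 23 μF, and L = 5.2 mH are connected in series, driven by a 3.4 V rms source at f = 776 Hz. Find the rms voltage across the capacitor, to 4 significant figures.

0.4138 V

ω = 2πf = 4876 rad/s
X_L = ωL = 25.35 Ω
X_C = 1/(ωC) = 8.917 Ω
Net reactance X = X_L − X_C = 16.44 Ω
Z = 71.40 + j16.44 Ω
|Z| = √(71.40² + 16.44²) = 73.27 Ω
I = V/|Z| = 46.41 mA
V_C = I·|Z_C| = 0.04641 × 8.917 = 0.4138 V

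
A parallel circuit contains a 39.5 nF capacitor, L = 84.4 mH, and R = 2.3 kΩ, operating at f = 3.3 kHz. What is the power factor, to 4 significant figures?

0.8690

ω = 2πf = 20730 rad/s
X_L = ωL = 1750 Ω
X_C = 1/(ωC) = 1221 Ω
Parallel: admittances add. Y = 1/R + 1/(jωL) + jωC
Y = (0.0004348 + j0.0002476) S
|Y| = 0.0005003 S → |Z| = 1/|Y| = 1999 Ω, ∠Z = −∠Y = -29.66°
cos φ = cos(-29.66°) = 0.8690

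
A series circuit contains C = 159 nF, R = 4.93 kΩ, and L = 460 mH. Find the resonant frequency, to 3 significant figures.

ω₀ = 1/√(LC) = 1/√(0.46 × 1.59e-07) = 3698 rad/s
f₀ = ω₀/(2π) = 588 Hz

588 Hz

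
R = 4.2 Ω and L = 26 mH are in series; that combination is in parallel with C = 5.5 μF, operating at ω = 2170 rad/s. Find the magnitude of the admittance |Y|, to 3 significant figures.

5.84 mS

X_L = ωL = 56.4 Ω
X_C = 1/(ωC) = 83.8 Ω
Branch 1 (R+jX_L): Z₁ = 4.20 + j56.4 Ω, |Z₁| = 56.6 Ω
Branch 2 (−jX_C): Z₂ = −j83.8 Ω
Parallel: Z = Z₁Z₂/(Z₁+Z₂), |Z| = 171 Ω, ∠Z = 77.0°
|Y| = 1/|Z| = 5.84 mS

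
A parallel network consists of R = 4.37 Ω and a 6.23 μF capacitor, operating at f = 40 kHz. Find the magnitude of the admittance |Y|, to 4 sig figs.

1.582 S

ω = 2πf = 251300 rad/s
X_C = 1/(ωC) = 0.6387 Ω
Parallel: admittances add. Y = 1/R + jωC
Y = (0.2288 + j1.566) S
|Y| = 1.582 S → |Z| = 1/|Y| = 0.6320 Ω, ∠Z = −∠Y = -81.69°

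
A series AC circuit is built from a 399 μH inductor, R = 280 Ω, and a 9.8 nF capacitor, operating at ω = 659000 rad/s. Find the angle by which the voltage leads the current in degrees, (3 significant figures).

21.1°

X_L = ωL = 263 Ω
X_C = 1/(ωC) = 155 Ω
Net reactance X = X_L − X_C = 108 Ω
Z = 280 + j108 Ω
|Z| = √(280² + 108²) = 300 Ω
∠Z = arctan(108/280) = 21.1°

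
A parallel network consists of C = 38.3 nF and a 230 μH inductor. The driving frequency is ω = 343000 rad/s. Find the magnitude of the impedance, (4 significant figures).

X_L = ωL = 78.89 Ω
X_C = 1/(ωC) = 76.12 Ω
Parallel: admittances add. Y = 1/(jωL) + jωC
Y = (0 + j0.0004610) S
|Y| = 0.0004610 S → |Z| = 1/|Y| = 2169 Ω, ∠Z = −∠Y = -90.00°

2169 Ω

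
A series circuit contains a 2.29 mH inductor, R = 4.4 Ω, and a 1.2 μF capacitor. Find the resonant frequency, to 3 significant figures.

3.04 kHz

ω₀ = 1/√(LC) = 1/√(0.00229 × 1.2e-06) = 19080 rad/s
f₀ = ω₀/(2π) = 3.04 kHz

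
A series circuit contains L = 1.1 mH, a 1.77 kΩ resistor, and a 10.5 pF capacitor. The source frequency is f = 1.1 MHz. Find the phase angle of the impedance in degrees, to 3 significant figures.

-74.0°

ω = 2πf = 6.912e+06 rad/s
X_L = ωL = 7600 Ω
X_C = 1/(ωC) = 13800 Ω
Net reactance X = X_L − X_C = -6180 Ω
Z = 1770 − j6180 Ω
|Z| = √(1770² + 6180²) = 6430 Ω
∠Z = arctan(-6180/1770) = -74.0°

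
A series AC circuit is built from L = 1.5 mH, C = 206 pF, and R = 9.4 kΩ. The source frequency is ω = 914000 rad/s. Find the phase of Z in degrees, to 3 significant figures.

X_L = ωL = 1370 Ω
X_C = 1/(ωC) = 5310 Ω
Net reactance X = X_L − X_C = -3940 Ω
Z = 9400 − j3940 Ω
|Z| = √(9400² + 3940²) = 10200 Ω
∠Z = arctan(-3940/9400) = -22.7°

-22.7°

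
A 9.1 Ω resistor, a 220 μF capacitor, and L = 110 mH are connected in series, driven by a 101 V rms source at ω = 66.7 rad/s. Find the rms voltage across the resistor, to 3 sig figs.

14.9 V

X_L = ωL = 7.34 Ω
X_C = 1/(ωC) = 68.1 Ω
Net reactance X = X_L − X_C = -60.8 Ω
Z = 9.10 − j60.8 Ω
|Z| = √(9.10² + 60.8²) = 61.5 Ω
I = V/|Z| = 1.64 A
V_R = I·|Z_R| = 1.64 × 9.10 = 14.9 V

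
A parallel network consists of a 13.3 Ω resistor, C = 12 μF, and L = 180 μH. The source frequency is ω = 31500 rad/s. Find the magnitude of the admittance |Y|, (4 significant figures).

X_L = ωL = 5.670 Ω
X_C = 1/(ωC) = 2.646 Ω
Parallel: admittances add. Y = 1/R + 1/(jωL) + jωC
Y = (0.07519 + j0.2016) S
|Y| = 0.2152 S → |Z| = 1/|Y| = 4.647 Ω, ∠Z = −∠Y = -69.55°

215.2 mS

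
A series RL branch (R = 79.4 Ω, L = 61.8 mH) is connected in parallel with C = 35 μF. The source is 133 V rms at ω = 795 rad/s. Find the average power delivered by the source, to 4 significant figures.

X_L = ωL = 49.13 Ω
X_C = 1/(ωC) = 35.94 Ω
Branch 1 (R+jX_L): Z₁ = 79.40 + j49.13 Ω, |Z₁| = 93.37 Ω
Branch 2 (−jX_C): Z₂ = −j35.94 Ω
Parallel: Z = Z₁Z₂/(Z₁+Z₂), |Z| = 41.69 Ω, ∠Z = -67.69°
I = V/|Z| = 3.190 A
P = VI cos φ = 133 × 3.190 × cos(-67.69°) = 161.1 W

161.1 W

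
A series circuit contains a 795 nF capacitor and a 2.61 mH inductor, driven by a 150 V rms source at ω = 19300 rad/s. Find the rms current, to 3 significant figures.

10.1 A

X_L = ωL = 50.4 Ω
X_C = 1/(ωC) = 65.2 Ω
Net reactance X = X_L − X_C = -14.8 Ω
Z = − j14.8 Ω
|Z| = √(0² + 14.8²) = 14.8 Ω
I = V/|Z| = 150/14.8 = 10.1 A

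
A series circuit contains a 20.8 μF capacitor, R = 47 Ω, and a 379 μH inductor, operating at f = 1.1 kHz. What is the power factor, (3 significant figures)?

0.996

ω = 2πf = 6912 rad/s
X_L = ωL = 2.62 Ω
X_C = 1/(ωC) = 6.96 Ω
Net reactance X = X_L − X_C = -4.34 Ω
Z = 47.0 − j4.34 Ω
|Z| = √(47.0² + 4.34²) = 47.2 Ω
∠Z = arctan(-4.34/47.0) = -5.27°
cos φ = cos(-5.27°) = 0.996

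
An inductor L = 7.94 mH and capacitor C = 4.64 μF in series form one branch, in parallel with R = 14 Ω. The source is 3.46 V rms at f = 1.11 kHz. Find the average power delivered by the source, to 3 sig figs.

855 mW

ω = 2πf = 6974 rad/s
X_L = ωL = 55.4 Ω
X_C = 1/(ωC) = 30.9 Ω
Branch 1: Z₁ = R = 14.0 Ω
Branch 2 (series LC): Z₂ = j(X_L − X_C) = j24.5 Ω
Parallel: Z = Z₁Z₂/(Z₁+Z₂), |Z| = 12.2 Ω, ∠Z = 29.8°
I = V/|Z| = 285 mA
P = VI cos φ = 3.46 × 0.285 × cos(29.8°) = 855 mW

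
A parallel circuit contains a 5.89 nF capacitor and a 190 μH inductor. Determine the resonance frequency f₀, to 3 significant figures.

ω₀ = 1/√(LC) = 1/√(0.00019 × 5.89e-09) = 945300 rad/s
f₀ = ω₀/(2π) = 150 kHz

150 kHz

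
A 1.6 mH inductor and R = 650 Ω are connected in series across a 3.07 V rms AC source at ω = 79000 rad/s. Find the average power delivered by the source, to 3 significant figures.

14.0 mW

X_L = ωL = 126 Ω
Z = 650 + j126 Ω
|Z| = √(650² + 126²) = 662 Ω
∠Z = arctan(126/650) = 11.0°
I = V/|Z| = 4.64 mA
P = VI cos φ = 3.07 × 0.00464 × cos(11.0°) = 14.0 mW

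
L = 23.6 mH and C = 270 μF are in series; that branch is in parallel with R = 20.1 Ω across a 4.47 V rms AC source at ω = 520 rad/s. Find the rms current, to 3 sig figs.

896 mA

X_L = ωL = 12.3 Ω
X_C = 1/(ωC) = 7.12 Ω
Branch 1: Z₁ = R = 20.1 Ω
Branch 2 (series LC): Z₂ = j(X_L − X_C) = j5.15 Ω
Parallel: Z = Z₁Z₂/(Z₁+Z₂), |Z| = 4.99 Ω, ∠Z = 75.6°
I = V/|Z| = 4.47/4.99 = 896 mA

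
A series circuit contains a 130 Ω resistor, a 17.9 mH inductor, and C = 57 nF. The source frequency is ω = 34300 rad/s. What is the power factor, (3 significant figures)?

0.785

X_L = ωL = 614 Ω
X_C = 1/(ωC) = 511 Ω
Net reactance X = X_L − X_C = 102 Ω
Z = 130 + j102 Ω
|Z| = √(130² + 102²) = 166 Ω
∠Z = arctan(102/130) = 38.3°
cos φ = cos(38.3°) = 0.785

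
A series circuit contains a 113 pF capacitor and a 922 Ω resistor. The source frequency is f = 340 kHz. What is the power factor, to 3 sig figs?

0.217

ω = 2πf = 2.136e+06 rad/s
X_C = 1/(ωC) = 4140 Ω
Z = 922 − j4140 Ω
|Z| = √(922² + 4140²) = 4240 Ω
∠Z = arctan(-4140/922) = -77.5°
cos φ = cos(-77.5°) = 0.217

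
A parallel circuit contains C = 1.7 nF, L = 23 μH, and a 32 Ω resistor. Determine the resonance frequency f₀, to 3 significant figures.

805 kHz

ω₀ = 1/√(LC) = 1/√(2.3e-05 × 1.7e-09) = 5.057e+06 rad/s
f₀ = ω₀/(2π) = 805 kHz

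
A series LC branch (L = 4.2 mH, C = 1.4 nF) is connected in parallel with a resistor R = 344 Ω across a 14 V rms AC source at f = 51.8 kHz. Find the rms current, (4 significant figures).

ω = 2πf = 325500 rad/s
X_L = ωL = 1367 Ω
X_C = 1/(ωC) = 2195 Ω
Branch 1: Z₁ = R = 344.0 Ω
Branch 2 (series LC): Z₂ = j(X_L − X_C) = −j827.7 Ω
Parallel: Z = Z₁Z₂/(Z₁+Z₂), |Z| = 317.7 Ω, ∠Z = -22.57°
I = V/|Z| = 14/317.7 = 44.07 mA

44.07 mA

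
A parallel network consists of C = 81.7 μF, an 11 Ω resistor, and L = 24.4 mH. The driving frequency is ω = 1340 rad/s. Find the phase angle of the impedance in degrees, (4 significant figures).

X_L = ωL = 32.70 Ω
X_C = 1/(ωC) = 9.134 Ω
Parallel: admittances add. Y = 1/R + 1/(jωL) + jωC
Y = (0.09091 + j0.07889) S
|Y| = 0.1204 S → |Z| = 1/|Y| = 8.308 Ω, ∠Z = −∠Y = -40.95°

-40.95°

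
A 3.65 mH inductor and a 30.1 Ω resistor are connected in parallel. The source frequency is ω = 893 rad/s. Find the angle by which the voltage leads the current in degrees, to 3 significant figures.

83.8°

X_L = ωL = 3.26 Ω
Parallel: admittances add. Y = 1/R + 1/(jωL)
Y = (0.0332 − j0.307) S
|Y| = 0.309 S → |Z| = 1/|Y| = 3.24 Ω, ∠Z = −∠Y = 83.8°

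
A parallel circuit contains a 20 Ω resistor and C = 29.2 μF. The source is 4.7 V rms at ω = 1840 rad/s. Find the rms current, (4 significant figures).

X_C = 1/(ωC) = 18.61 Ω
Parallel: admittances add. Y = 1/R + jωC
Y = (0.05000 + j0.05373) S
|Y| = 0.07339 S → |Z| = 1/|Y| = 13.63 Ω, ∠Z = −∠Y = -47.06°
I = V/|Z| = 4.7/13.63 = 345.0 mA

345.0 mA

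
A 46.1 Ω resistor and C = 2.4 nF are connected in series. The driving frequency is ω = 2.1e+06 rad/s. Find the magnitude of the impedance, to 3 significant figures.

X_C = 1/(ωC) = 198 Ω
Z = 46.1 − j198 Ω
|Z| = √(46.1² + 198²) = 204 Ω

204 Ω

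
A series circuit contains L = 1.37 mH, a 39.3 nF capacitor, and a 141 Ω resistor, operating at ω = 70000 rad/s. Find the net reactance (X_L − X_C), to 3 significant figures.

-268 Ω

X_L = ωL = 95.9 Ω
X_C = 1/(ωC) = 364 Ω
X = 95.9 − 364 = -268 Ω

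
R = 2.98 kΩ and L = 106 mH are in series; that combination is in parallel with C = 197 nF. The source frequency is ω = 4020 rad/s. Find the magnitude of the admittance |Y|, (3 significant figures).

X_L = ωL = 426 Ω
X_C = 1/(ωC) = 1260 Ω
Branch 1 (R+jX_L): Z₁ = 2980 + j426 Ω, |Z₁| = 3010 Ω
Branch 2 (−jX_C): Z₂ = −j1260 Ω
Parallel: Z = Z₁Z₂/(Z₁+Z₂), |Z| = 1230 Ω, ∠Z = -66.2°
|Y| = 1/|Z| = 814 μS

814 μS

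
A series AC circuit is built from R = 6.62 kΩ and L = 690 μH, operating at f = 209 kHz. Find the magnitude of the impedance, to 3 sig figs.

6680 Ω

ω = 2πf = 1.313e+06 rad/s
X_L = ωL = 906 Ω
Z = 6620 + j906 Ω
|Z| = √(6620² + 906²) = 6680 Ω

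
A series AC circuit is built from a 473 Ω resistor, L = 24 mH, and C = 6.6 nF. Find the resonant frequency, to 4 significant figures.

12.65 kHz

ω₀ = 1/√(LC) = 1/√(0.024 × 6.6e-09) = 79460 rad/s
f₀ = ω₀/(2π) = 12.65 kHz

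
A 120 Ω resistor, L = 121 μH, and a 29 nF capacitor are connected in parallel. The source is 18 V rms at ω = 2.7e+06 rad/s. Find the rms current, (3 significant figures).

X_L = ωL = 327 Ω
X_C = 1/(ωC) = 12.8 Ω
Parallel: admittances add. Y = 1/R + 1/(jωL) + jωC
Y = (0.00833 + j0.0752) S
|Y| = 0.0757 S → |Z| = 1/|Y| = 13.2 Ω, ∠Z = −∠Y = -83.7°
I = V/|Z| = 18/13.2 = 1.36 A

1.36 A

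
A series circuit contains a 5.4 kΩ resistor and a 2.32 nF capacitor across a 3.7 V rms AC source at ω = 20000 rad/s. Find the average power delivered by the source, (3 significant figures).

150 μW

X_C = 1/(ωC) = 21600 Ω
Z = 5400 − j21600 Ω
|Z| = √(5400² + 21600²) = 22200 Ω
∠Z = arctan(-21600/5400) = -75.9°
I = V/|Z| = 167 μA
P = VI cos φ = 3.7 × 0.000167 × cos(-75.9°) = 150 μW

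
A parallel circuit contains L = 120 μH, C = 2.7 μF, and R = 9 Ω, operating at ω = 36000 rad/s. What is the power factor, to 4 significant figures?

0.6375

X_L = ωL = 4.320 Ω
X_C = 1/(ωC) = 10.29 Ω
Parallel: admittances add. Y = 1/R + 1/(jωL) + jωC
Y = (0.1111 − j0.1343) S
|Y| = 0.1743 S → |Z| = 1/|Y| = 5.738 Ω, ∠Z = −∠Y = 50.39°
cos φ = cos(50.39°) = 0.6375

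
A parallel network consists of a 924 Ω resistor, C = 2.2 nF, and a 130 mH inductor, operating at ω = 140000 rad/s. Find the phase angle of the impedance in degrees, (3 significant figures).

-13.2°

X_L = ωL = 18200 Ω
X_C = 1/(ωC) = 3250 Ω
Parallel: admittances add. Y = 1/R + 1/(jωL) + jωC
Y = (0.00108 + j0.000253) S
|Y| = 0.00111 S → |Z| = 1/|Y| = 900 Ω, ∠Z = −∠Y = -13.2°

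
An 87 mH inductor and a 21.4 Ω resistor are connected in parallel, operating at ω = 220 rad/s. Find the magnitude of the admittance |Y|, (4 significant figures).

70.09 mS

X_L = ωL = 19.14 Ω
Parallel: admittances add. Y = 1/R + 1/(jωL)
Y = (0.04673 − j0.05225) S
|Y| = 0.07009 S → |Z| = 1/|Y| = 14.27 Ω, ∠Z = −∠Y = 48.19°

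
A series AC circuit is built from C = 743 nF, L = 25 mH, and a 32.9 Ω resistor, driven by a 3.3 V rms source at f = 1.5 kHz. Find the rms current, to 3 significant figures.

ω = 2πf = 9425 rad/s
X_L = ωL = 236 Ω
X_C = 1/(ωC) = 143 Ω
Net reactance X = X_L − X_C = 92.8 Ω
Z = 32.9 + j92.8 Ω
|Z| = √(32.9² + 92.8²) = 98.5 Ω
I = V/|Z| = 3.3/98.5 = 33.5 mA

33.5 mA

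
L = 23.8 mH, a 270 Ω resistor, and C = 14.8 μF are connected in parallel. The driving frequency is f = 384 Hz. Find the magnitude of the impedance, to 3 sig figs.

ω = 2πf = 2413 rad/s
X_L = ωL = 57.4 Ω
X_C = 1/(ωC) = 28.0 Ω
Parallel: admittances add. Y = 1/R + 1/(jωL) + jωC
Y = (0.00370 + j0.0183) S
|Y| = 0.0187 S → |Z| = 1/|Y| = 53.6 Ω, ∠Z = −∠Y = -78.6°

53.6 Ω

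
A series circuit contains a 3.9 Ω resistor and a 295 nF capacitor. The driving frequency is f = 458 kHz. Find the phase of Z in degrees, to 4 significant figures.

-16.81°

ω = 2πf = 2.878e+06 rad/s
X_C = 1/(ωC) = 1.178 Ω
Z = 3.900 − j1.178 Ω
|Z| = √(3.900² + 1.178²) = 4.074 Ω
∠Z = arctan(-1.178/3.900) = -16.81°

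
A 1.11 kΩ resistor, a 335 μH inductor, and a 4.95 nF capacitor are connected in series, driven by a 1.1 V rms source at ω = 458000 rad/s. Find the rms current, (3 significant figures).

959 μA

X_L = ωL = 153 Ω
X_C = 1/(ωC) = 441 Ω
Net reactance X = X_L − X_C = -288 Ω
Z = 1110 − j288 Ω
|Z| = √(1110² + 288²) = 1150 Ω
I = V/|Z| = 1.1/1150 = 959 μA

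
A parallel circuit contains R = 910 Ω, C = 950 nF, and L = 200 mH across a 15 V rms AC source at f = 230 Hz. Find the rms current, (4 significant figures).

35.38 mA

ω = 2πf = 1445 rad/s
X_L = ωL = 289.0 Ω
X_C = 1/(ωC) = 728.4 Ω
Parallel: admittances add. Y = 1/R + 1/(jωL) + jωC
Y = (0.001099 − j0.002087) S
|Y| = 0.002359 S → |Z| = 1/|Y| = 424.0 Ω, ∠Z = −∠Y = 62.23°
I = V/|Z| = 15/424.0 = 35.38 mA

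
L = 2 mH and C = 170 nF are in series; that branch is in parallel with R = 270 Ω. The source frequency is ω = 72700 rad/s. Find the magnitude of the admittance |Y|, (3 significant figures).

15.9 mS

X_L = ωL = 145 Ω
X_C = 1/(ωC) = 80.9 Ω
Branch 1: Z₁ = R = 270 Ω
Branch 2 (series LC): Z₂ = j(X_L − X_C) = j64.5 Ω
Parallel: Z = Z₁Z₂/(Z₁+Z₂), |Z| = 62.7 Ω, ∠Z = 76.6°
|Y| = 1/|Z| = 15.9 mS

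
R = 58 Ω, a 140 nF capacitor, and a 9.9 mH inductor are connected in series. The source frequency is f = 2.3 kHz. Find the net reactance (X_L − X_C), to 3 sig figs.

-351 Ω

ω = 2πf = 14450 rad/s
X_L = ωL = 143 Ω
X_C = 1/(ωC) = 494 Ω
X = 143 − 494 = -351 Ω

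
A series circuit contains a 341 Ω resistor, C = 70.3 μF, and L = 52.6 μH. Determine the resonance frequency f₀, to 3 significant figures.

2.62 kHz

ω₀ = 1/√(LC) = 1/√(5.26e-05 × 7.03e-05) = 16440 rad/s
f₀ = ω₀/(2π) = 2.62 kHz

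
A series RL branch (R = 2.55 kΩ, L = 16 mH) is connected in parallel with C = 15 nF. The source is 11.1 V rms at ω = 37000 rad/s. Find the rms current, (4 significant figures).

6.642 mA

X_L = ωL = 592.0 Ω
X_C = 1/(ωC) = 1802 Ω
Branch 1 (R+jX_L): Z₁ = 2550 + j592.0 Ω, |Z₁| = 2618 Ω
Branch 2 (−jX_C): Z₂ = −j1802 Ω
Parallel: Z = Z₁Z₂/(Z₁+Z₂), |Z| = 1671 Ω, ∠Z = -51.55°
I = V/|Z| = 11.1/1671 = 6.642 mA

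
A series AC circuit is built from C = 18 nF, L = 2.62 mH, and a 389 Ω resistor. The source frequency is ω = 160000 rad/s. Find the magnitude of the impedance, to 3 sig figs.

X_L = ωL = 419 Ω
X_C = 1/(ωC) = 347 Ω
Net reactance X = X_L − X_C = 72.0 Ω
Z = 389 + j72.0 Ω
|Z| = √(389² + 72.0²) = 396 Ω

396 Ω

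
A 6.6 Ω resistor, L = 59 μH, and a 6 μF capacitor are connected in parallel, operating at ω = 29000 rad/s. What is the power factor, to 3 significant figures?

X_L = ωL = 1.71 Ω
X_C = 1/(ωC) = 5.75 Ω
Parallel: admittances add. Y = 1/R + 1/(jωL) + jωC
Y = (0.152 − j0.410) S
|Y| = 0.438 S → |Z| = 1/|Y| = 2.29 Ω, ∠Z = −∠Y = 69.7°
cos φ = cos(69.7°) = 0.346

0.346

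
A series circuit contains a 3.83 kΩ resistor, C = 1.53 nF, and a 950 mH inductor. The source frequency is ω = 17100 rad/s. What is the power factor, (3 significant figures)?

X_L = ωL = 16200 Ω
X_C = 1/(ωC) = 38200 Ω
Net reactance X = X_L − X_C = -22000 Ω
Z = 3830 − j22000 Ω
|Z| = √(3830² + 22000²) = 22300 Ω
∠Z = arctan(-22000/3830) = -80.1°
cos φ = cos(-80.1°) = 0.172

0.172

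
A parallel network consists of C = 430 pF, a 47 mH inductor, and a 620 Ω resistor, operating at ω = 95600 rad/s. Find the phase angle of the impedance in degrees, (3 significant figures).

X_L = ωL = 4490 Ω
X_C = 1/(ωC) = 24300 Ω
Parallel: admittances add. Y = 1/R + 1/(jωL) + jωC
Y = (0.00161 − j0.000181) S
|Y| = 0.00162 S → |Z| = 1/|Y| = 616 Ω, ∠Z = −∠Y = 6.42°

6.42°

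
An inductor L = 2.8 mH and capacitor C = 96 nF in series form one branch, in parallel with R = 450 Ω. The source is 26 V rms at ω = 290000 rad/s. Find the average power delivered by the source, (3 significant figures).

X_L = ωL = 812 Ω
X_C = 1/(ωC) = 35.9 Ω
Branch 1: Z₁ = R = 450 Ω
Branch 2 (series LC): Z₂ = j(X_L − X_C) = j776 Ω
Parallel: Z = Z₁Z₂/(Z₁+Z₂), |Z| = 389 Ω, ∠Z = 30.1°
I = V/|Z| = 66.8 mA
P = VI cos φ = 26 × 0.0668 × cos(30.1°) = 1.50 W

1.50 W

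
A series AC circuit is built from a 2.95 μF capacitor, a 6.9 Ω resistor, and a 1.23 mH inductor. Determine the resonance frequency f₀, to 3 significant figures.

2.64 kHz

ω₀ = 1/√(LC) = 1/√(0.00123 × 2.95e-06) = 16600 rad/s
f₀ = ω₀/(2π) = 2.64 kHz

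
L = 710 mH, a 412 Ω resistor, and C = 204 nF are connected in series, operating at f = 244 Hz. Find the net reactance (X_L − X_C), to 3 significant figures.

ω = 2πf = 1533 rad/s
X_L = ωL = 1090 Ω
X_C = 1/(ωC) = 3200 Ω
X = 1090 − 3200 = -2110 Ω

-2110 Ω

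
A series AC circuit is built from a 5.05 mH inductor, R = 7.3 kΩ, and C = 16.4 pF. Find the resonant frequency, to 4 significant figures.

ω₀ = 1/√(LC) = 1/√(0.00505 × 1.64e-11) = 3.475e+06 rad/s
f₀ = ω₀/(2π) = 553.0 kHz

553.0 kHz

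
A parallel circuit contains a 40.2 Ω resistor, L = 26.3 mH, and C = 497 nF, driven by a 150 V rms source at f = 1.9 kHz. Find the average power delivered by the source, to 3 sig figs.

560 W

ω = 2πf = 11940 rad/s
X_L = ωL = 314 Ω
X_C = 1/(ωC) = 169 Ω
Parallel: admittances add. Y = 1/R + 1/(jωL) + jωC
Y = (0.0249 + j0.00275) S
|Y| = 0.0250 S → |Z| = 1/|Y| = 40.0 Ω, ∠Z = −∠Y = -6.30°
I = V/|Z| = 3.75 A
P = VI cos φ = 150 × 3.75 × cos(-6.30°) = 560 W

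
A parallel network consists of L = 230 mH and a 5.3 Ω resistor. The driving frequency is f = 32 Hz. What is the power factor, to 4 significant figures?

ω = 2πf = 201.1 rad/s
X_L = ωL = 46.24 Ω
Parallel: admittances add. Y = 1/R + 1/(jωL)
Y = (0.1887 − j0.02162) S
|Y| = 0.1899 S → |Z| = 1/|Y| = 5.266 Ω, ∠Z = −∠Y = 6.538°
cos φ = cos(6.538°) = 0.9935

0.9935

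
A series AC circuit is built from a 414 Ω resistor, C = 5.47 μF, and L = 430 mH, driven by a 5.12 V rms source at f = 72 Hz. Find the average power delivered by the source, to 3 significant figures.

50.4 mW

ω = 2πf = 452.4 rad/s
X_L = ωL = 195 Ω
X_C = 1/(ωC) = 404 Ω
Net reactance X = X_L − X_C = -210 Ω
Z = 414 − j210 Ω
|Z| = √(414² + 210²) = 464 Ω
∠Z = arctan(-210/414) = -26.9°
I = V/|Z| = 11.0 mA
P = VI cos φ = 5.12 × 0.0110 × cos(-26.9°) = 50.4 mW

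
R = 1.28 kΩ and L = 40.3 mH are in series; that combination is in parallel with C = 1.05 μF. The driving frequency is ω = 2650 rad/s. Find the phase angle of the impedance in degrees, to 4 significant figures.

X_L = ωL = 106.8 Ω
X_C = 1/(ωC) = 359.4 Ω
Branch 1 (R+jX_L): Z₁ = 1280 + j106.8 Ω, |Z₁| = 1284 Ω
Branch 2 (−jX_C): Z₂ = −j359.4 Ω
Parallel: Z = Z₁Z₂/(Z₁+Z₂), |Z| = 353.8 Ω, ∠Z = -74.07°

-74.07°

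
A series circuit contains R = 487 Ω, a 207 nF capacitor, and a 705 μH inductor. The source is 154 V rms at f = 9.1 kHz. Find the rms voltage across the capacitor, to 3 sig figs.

26.6 V

ω = 2πf = 57180 rad/s
X_L = ωL = 40.3 Ω
X_C = 1/(ωC) = 84.5 Ω
Net reactance X = X_L − X_C = -44.2 Ω
Z = 487 − j44.2 Ω
|Z| = √(487² + 44.2²) = 489 Ω
I = V/|Z| = 315 mA
V_C = I·|Z_C| = 0.315 × 84.5 = 26.6 V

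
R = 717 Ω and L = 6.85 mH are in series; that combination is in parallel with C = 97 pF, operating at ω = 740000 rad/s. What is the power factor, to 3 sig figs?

X_L = ωL = 5070 Ω
X_C = 1/(ωC) = 13900 Ω
Branch 1 (R+jX_L): Z₁ = 717 + j5070 Ω, |Z₁| = 5120 Ω
Branch 2 (−jX_C): Z₂ = −j13900 Ω
Parallel: Z = Z₁Z₂/(Z₁+Z₂), |Z| = 8020 Ω, ∠Z = 77.3°
cos φ = cos(77.3°) = 0.219

0.219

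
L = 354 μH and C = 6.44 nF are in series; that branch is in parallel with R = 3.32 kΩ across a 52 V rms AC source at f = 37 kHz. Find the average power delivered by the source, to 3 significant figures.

ω = 2πf = 232500 rad/s
X_L = ωL = 82.3 Ω
X_C = 1/(ωC) = 668 Ω
Branch 1: Z₁ = R = 3320 Ω
Branch 2 (series LC): Z₂ = j(X_L − X_C) = −j586 Ω
Parallel: Z = Z₁Z₂/(Z₁+Z₂), |Z| = 577 Ω, ∠Z = -80.0°
I = V/|Z| = 90.2 mA
P = VI cos φ = 52 × 0.0902 × cos(-80.0°) = 814 mW

814 mW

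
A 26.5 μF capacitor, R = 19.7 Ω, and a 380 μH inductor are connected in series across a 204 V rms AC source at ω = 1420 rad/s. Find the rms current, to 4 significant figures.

6.248 A

X_L = ωL = 0.5396 Ω
X_C = 1/(ωC) = 26.57 Ω
Net reactance X = X_L − X_C = -26.03 Ω
Z = 19.70 − j26.03 Ω
|Z| = √(19.70² + 26.03²) = 32.65 Ω
I = V/|Z| = 204/32.65 = 6.248 A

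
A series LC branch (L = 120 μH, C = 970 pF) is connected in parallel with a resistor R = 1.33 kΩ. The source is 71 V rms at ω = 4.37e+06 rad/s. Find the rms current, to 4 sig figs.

251.8 mA

X_L = ωL = 524.4 Ω
X_C = 1/(ωC) = 235.9 Ω
Branch 1: Z₁ = R = 1330 Ω
Branch 2 (series LC): Z₂ = j(X_L − X_C) = j288.5 Ω
Parallel: Z = Z₁Z₂/(Z₁+Z₂), |Z| = 281.9 Ω, ∠Z = 77.76°
I = V/|Z| = 71/281.9 = 251.8 mA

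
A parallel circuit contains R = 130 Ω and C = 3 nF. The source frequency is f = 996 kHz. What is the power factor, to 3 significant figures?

0.379

ω = 2πf = 6.258e+06 rad/s
X_C = 1/(ωC) = 53.3 Ω
Parallel: admittances add. Y = 1/R + jωC
Y = (0.00769 + j0.0188) S
|Y| = 0.0203 S → |Z| = 1/|Y| = 49.3 Ω, ∠Z = −∠Y = -67.7°
cos φ = cos(-67.7°) = 0.379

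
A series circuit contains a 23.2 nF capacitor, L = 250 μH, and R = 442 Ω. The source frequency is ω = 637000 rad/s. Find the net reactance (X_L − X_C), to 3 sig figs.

X_L = ωL = 159 Ω
X_C = 1/(ωC) = 67.7 Ω
X = 159 − 67.7 = 91.6 Ω

91.6 Ω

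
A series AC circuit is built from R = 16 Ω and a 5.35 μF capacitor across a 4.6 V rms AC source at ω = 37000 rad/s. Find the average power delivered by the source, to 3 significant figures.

X_C = 1/(ωC) = 5.05 Ω
Z = 16.0 − j5.05 Ω
|Z| = √(16.0² + 5.05²) = 16.8 Ω
∠Z = arctan(-5.05/16.0) = -17.5°
I = V/|Z| = 274 mA
P = VI cos φ = 4.6 × 0.274 × cos(-17.5°) = 1.20 W

1.20 W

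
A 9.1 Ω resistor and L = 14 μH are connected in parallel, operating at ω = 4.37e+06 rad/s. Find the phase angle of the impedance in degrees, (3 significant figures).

8.46°

X_L = ωL = 61.2 Ω
Parallel: admittances add. Y = 1/R + 1/(jωL)
Y = (0.110 − j0.0163) S
|Y| = 0.111 S → |Z| = 1/|Y| = 9.00 Ω, ∠Z = −∠Y = 8.46°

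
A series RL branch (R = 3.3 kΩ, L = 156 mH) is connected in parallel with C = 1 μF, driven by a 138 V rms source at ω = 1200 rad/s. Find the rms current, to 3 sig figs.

X_L = ωL = 187 Ω
X_C = 1/(ωC) = 833 Ω
Branch 1 (R+jX_L): Z₁ = 3300 + j187 Ω, |Z₁| = 3310 Ω
Branch 2 (−jX_C): Z₂ = −j833 Ω
Parallel: Z = Z₁Z₂/(Z₁+Z₂), |Z| = 819 Ω, ∠Z = -75.7°
I = V/|Z| = 138/819 = 168 mA

168 mA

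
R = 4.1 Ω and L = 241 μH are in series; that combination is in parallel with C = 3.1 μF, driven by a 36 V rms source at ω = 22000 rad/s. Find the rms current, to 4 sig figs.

X_L = ωL = 5.302 Ω
X_C = 1/(ωC) = 14.66 Ω
Branch 1 (R+jX_L): Z₁ = 4.100 + j5.302 Ω, |Z₁| = 6.702 Ω
Branch 2 (−jX_C): Z₂ = −j14.66 Ω
Parallel: Z = Z₁Z₂/(Z₁+Z₂), |Z| = 9.617 Ω, ∠Z = 28.63°
I = V/|Z| = 36/9.617 = 3.744 A

3.744 A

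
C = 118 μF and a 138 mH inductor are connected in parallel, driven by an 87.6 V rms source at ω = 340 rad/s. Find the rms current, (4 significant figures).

X_L = ωL = 46.92 Ω
X_C = 1/(ωC) = 24.93 Ω
Parallel: admittances add. Y = 1/(jωL) + jωC
Y = (0 + j0.01881) S
|Y| = 0.01881 S → |Z| = 1/|Y| = 53.17 Ω, ∠Z = −∠Y = -90.00°
I = V/|Z| = 87.6/53.17 = 1.648 A

1.648 A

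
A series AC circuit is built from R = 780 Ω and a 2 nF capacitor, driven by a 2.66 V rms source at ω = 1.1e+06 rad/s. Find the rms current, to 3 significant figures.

2.95 mA

X_C = 1/(ωC) = 455 Ω
Z = 780 − j455 Ω
|Z| = √(780² + 455²) = 903 Ω
I = V/|Z| = 2.66/903 = 2.95 mA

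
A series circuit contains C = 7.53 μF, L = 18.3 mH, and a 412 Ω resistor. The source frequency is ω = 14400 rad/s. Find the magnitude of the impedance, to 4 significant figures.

X_L = ωL = 263.5 Ω
X_C = 1/(ωC) = 9.222 Ω
Net reactance X = X_L − X_C = 254.3 Ω
Z = 412.0 + j254.3 Ω
|Z| = √(412.0² + 254.3²) = 484.2 Ω

484.2 Ω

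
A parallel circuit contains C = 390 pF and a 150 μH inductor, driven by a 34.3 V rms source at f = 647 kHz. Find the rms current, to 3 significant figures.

ω = 2πf = 4.065e+06 rad/s
X_L = ωL = 610 Ω
X_C = 1/(ωC) = 631 Ω
Parallel: admittances add. Y = 1/(jωL) + jωC
Y = (0 − j5.45e-05) S
|Y| = 5.45e-05 S → |Z| = 1/|Y| = 18400 Ω, ∠Z = −∠Y = 90.0°
I = V/|Z| = 34.3/18400 = 1.87 mA

1.87 mA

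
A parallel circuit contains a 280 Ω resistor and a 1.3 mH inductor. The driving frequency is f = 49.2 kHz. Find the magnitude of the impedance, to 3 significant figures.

ω = 2πf = 309100 rad/s
X_L = ωL = 402 Ω
Parallel: admittances add. Y = 1/R + 1/(jωL)
Y = (0.00357 − j0.00249) S
|Y| = 0.00435 S → |Z| = 1/|Y| = 230 Ω, ∠Z = −∠Y = 34.9°

230 Ω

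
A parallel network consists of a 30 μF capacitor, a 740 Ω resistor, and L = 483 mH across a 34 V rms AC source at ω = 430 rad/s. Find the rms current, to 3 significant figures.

279 mA

X_L = ωL = 208 Ω
X_C = 1/(ωC) = 77.5 Ω
Parallel: admittances add. Y = 1/R + 1/(jωL) + jωC
Y = (0.00135 + j0.00809) S
|Y| = 0.00820 S → |Z| = 1/|Y| = 122 Ω, ∠Z = −∠Y = -80.5°
I = V/|Z| = 34/122 = 279 mA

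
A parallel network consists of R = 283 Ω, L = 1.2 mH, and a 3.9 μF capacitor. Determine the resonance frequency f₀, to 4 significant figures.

ω₀ = 1/√(LC) = 1/√(0.0012 × 3.9e-06) = 14620 rad/s
f₀ = ω₀/(2π) = 2.326 kHz

2.326 kHz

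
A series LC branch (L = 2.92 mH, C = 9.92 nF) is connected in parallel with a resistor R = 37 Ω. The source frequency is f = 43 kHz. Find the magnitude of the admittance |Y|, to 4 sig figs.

ω = 2πf = 270200 rad/s
X_L = ωL = 788.9 Ω
X_C = 1/(ωC) = 373.1 Ω
Branch 1: Z₁ = R = 37.00 Ω
Branch 2 (series LC): Z₂ = j(X_L − X_C) = j415.8 Ω
Parallel: Z = Z₁Z₂/(Z₁+Z₂), |Z| = 36.85 Ω, ∠Z = 5.085°
|Y| = 1/|Z| = 27.13 mS

27.13 mS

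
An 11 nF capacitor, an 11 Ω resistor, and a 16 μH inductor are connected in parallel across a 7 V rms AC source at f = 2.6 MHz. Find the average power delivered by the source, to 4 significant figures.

4.455 W

ω = 2πf = 1.634e+07 rad/s
X_L = ωL = 261.4 Ω
X_C = 1/(ωC) = 5.565 Ω
Parallel: admittances add. Y = 1/R + 1/(jωL) + jωC
Y = (0.09091 + j0.1759) S
|Y| = 0.1980 S → |Z| = 1/|Y| = 5.051 Ω, ∠Z = −∠Y = -62.67°
I = V/|Z| = 1.386 A
P = VI cos φ = 7 × 1.386 × cos(-62.67°) = 4.455 W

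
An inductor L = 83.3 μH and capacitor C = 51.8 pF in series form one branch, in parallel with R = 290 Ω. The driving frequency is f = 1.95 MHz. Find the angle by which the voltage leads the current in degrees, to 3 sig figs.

ω = 2πf = 1.225e+07 rad/s
X_L = ωL = 1020 Ω
X_C = 1/(ωC) = 1580 Ω
Branch 1: Z₁ = R = 290 Ω
Branch 2 (series LC): Z₂ = j(X_L − X_C) = −j555 Ω
Parallel: Z = Z₁Z₂/(Z₁+Z₂), |Z| = 257 Ω, ∠Z = -27.6°

-27.6°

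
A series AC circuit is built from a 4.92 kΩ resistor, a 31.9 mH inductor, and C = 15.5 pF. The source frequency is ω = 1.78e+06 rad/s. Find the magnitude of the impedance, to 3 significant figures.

21100 Ω

X_L = ωL = 56800 Ω
X_C = 1/(ωC) = 36200 Ω
Net reactance X = X_L − X_C = 20500 Ω
Z = 4920 + j20500 Ω
|Z| = √(4920² + 20500²) = 21100 Ω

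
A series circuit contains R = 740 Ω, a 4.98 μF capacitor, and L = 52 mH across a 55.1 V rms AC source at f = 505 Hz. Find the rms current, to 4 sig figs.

73.77 mA

ω = 2πf = 3173 rad/s
X_L = ωL = 165.0 Ω
X_C = 1/(ωC) = 63.28 Ω
Net reactance X = X_L − X_C = 101.7 Ω
Z = 740.0 + j101.7 Ω
|Z| = √(740.0² + 101.7²) = 747.0 Ω
I = V/|Z| = 55.1/747.0 = 73.77 mA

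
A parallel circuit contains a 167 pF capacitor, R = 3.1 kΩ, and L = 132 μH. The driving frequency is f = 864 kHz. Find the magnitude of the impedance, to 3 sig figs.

1710 Ω

ω = 2πf = 5.429e+06 rad/s
X_L = ωL = 717 Ω
X_C = 1/(ωC) = 1100 Ω
Parallel: admittances add. Y = 1/R + 1/(jωL) + jωC
Y = (0.000323 − j0.000489) S
|Y| = 0.000586 S → |Z| = 1/|Y| = 1710 Ω, ∠Z = −∠Y = 56.6°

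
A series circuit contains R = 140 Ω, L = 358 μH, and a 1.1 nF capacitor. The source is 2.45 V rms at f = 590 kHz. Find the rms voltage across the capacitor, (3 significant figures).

0.551 V

ω = 2πf = 3.707e+06 rad/s
X_L = ωL = 1330 Ω
X_C = 1/(ωC) = 245 Ω
Net reactance X = X_L − X_C = 1080 Ω
Z = 140 + j1080 Ω
|Z| = √(140² + 1080²) = 1090 Ω
I = V/|Z| = 2.25 mA
V_C = I·|Z_C| = 0.00225 × 245 = 0.551 V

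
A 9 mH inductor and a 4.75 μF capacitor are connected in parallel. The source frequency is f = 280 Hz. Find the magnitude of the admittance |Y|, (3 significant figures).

ω = 2πf = 1759 rad/s
X_L = ωL = 15.8 Ω
X_C = 1/(ωC) = 120 Ω
Parallel: admittances add. Y = 1/(jωL) + jωC
Y = (0 − j0.0548) S
|Y| = 0.0548 S → |Z| = 1/|Y| = 18.2 Ω, ∠Z = −∠Y = 90.0°

54.8 mS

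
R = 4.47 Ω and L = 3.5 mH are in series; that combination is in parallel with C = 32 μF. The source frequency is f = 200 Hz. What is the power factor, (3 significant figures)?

ω = 2πf = 1257 rad/s
X_L = ωL = 4.40 Ω
X_C = 1/(ωC) = 24.9 Ω
Branch 1 (R+jX_L): Z₁ = 4.47 + j4.40 Ω, |Z₁| = 6.27 Ω
Branch 2 (−jX_C): Z₂ = −j24.9 Ω
Parallel: Z = Z₁Z₂/(Z₁+Z₂), |Z| = 7.44 Ω, ∠Z = 32.2°
cos φ = cos(32.2°) = 0.846

0.846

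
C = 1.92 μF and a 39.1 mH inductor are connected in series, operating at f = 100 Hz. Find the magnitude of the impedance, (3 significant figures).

804 Ω

ω = 2πf = 628.3 rad/s
X_L = ωL = 24.6 Ω
X_C = 1/(ωC) = 829 Ω
Net reactance X = X_L − X_C = -804 Ω
Z = − j804 Ω
|Z| = √(0² + 804²) = 804 Ω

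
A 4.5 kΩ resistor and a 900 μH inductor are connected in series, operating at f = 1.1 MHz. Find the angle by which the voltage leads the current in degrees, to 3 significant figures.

ω = 2πf = 6.912e+06 rad/s
X_L = ωL = 6220 Ω
Z = 4500 + j6220 Ω
|Z| = √(4500² + 6220²) = 7680 Ω
∠Z = arctan(6220/4500) = 54.1°

54.1°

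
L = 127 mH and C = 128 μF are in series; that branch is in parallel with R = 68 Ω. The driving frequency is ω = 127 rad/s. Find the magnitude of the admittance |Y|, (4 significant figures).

26.49 mS

X_L = ωL = 16.13 Ω
X_C = 1/(ωC) = 61.52 Ω
Branch 1: Z₁ = R = 68.00 Ω
Branch 2 (series LC): Z₂ = j(X_L − X_C) = −j45.39 Ω
Parallel: Z = Z₁Z₂/(Z₁+Z₂), |Z| = 37.75 Ω, ∠Z = -56.28°
|Y| = 1/|Z| = 26.49 mS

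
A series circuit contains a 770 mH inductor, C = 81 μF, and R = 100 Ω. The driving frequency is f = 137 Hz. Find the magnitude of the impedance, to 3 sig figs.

656 Ω

ω = 2πf = 860.8 rad/s
X_L = ωL = 663 Ω
X_C = 1/(ωC) = 14.3 Ω
Net reactance X = X_L − X_C = 648 Ω
Z = 100 + j648 Ω
|Z| = √(100² + 648²) = 656 Ω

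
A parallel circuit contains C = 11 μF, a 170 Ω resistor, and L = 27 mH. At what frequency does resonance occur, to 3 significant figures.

292 Hz

ω₀ = 1/√(LC) = 1/√(0.027 × 1.1e-05) = 1835 rad/s
f₀ = ω₀/(2π) = 292 Hz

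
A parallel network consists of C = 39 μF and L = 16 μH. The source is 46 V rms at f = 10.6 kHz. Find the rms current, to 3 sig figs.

76.3 A

ω = 2πf = 66600 rad/s
X_L = ωL = 1.07 Ω
X_C = 1/(ωC) = 0.385 Ω
Parallel: admittances add. Y = 1/(jωL) + jωC
Y = (0 + j1.66) S
|Y| = 1.66 S → |Z| = 1/|Y| = 0.603 Ω, ∠Z = −∠Y = -90.0°
I = V/|Z| = 46/0.603 = 76.3 A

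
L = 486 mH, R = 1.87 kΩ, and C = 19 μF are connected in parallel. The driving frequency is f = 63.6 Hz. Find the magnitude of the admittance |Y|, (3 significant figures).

ω = 2πf = 399.6 rad/s
X_L = ωL = 194 Ω
X_C = 1/(ωC) = 132 Ω
Parallel: admittances add. Y = 1/R + 1/(jωL) + jωC
Y = (0.000535 + j0.00244) S
|Y| = 0.00250 S → |Z| = 1/|Y| = 400 Ω, ∠Z = −∠Y = -77.7°

2.50 mS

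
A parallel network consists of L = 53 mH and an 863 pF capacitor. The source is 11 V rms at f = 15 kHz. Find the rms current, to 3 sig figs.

1.31 mA

ω = 2πf = 94250 rad/s
X_L = ωL = 5000 Ω
X_C = 1/(ωC) = 12300 Ω
Parallel: admittances add. Y = 1/(jωL) + jωC
Y = (0 − j0.000119) S
|Y| = 0.000119 S → |Z| = 1/|Y| = 8410 Ω, ∠Z = −∠Y = 90.0°
I = V/|Z| = 11/8410 = 1.31 mA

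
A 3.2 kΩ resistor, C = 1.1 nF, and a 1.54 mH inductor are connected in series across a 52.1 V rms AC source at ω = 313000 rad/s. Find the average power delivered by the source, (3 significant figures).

X_L = ωL = 482 Ω
X_C = 1/(ωC) = 2900 Ω
Net reactance X = X_L − X_C = -2420 Ω
Z = 3200 − j2420 Ω
|Z| = √(3200² + 2420²) = 4010 Ω
∠Z = arctan(-2420/3200) = -37.1°
I = V/|Z| = 13.0 mA
P = VI cos φ = 52.1 × 0.0130 × cos(-37.1°) = 539 mW

539 mW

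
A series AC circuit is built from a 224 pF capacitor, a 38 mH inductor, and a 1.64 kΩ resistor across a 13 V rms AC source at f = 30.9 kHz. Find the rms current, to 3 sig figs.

ω = 2πf = 194200 rad/s
X_L = ωL = 7380 Ω
X_C = 1/(ωC) = 23000 Ω
Net reactance X = X_L − X_C = -15600 Ω
Z = 1640 − j15600 Ω
|Z| = √(1640² + 15600²) = 15700 Ω
I = V/|Z| = 13/15700 = 828 μA

828 μA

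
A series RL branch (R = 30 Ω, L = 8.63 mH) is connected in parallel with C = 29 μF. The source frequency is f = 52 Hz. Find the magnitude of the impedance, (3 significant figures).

ω = 2πf = 326.7 rad/s
X_L = ωL = 2.82 Ω
X_C = 1/(ωC) = 106 Ω
Branch 1 (R+jX_L): Z₁ = 30.0 + j2.82 Ω, |Z₁| = 30.1 Ω
Branch 2 (−jX_C): Z₂ = −j106 Ω
Parallel: Z = Z₁Z₂/(Z₁+Z₂), |Z| = 29.7 Ω, ∠Z = -10.9°

29.7 Ω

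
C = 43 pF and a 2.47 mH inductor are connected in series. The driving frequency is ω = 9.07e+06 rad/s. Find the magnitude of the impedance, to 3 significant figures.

19800 Ω

X_L = ωL = 22400 Ω
X_C = 1/(ωC) = 2560 Ω
Net reactance X = X_L − X_C = 19800 Ω
Z = j19800 Ω
|Z| = √(0² + 19800²) = 19800 Ω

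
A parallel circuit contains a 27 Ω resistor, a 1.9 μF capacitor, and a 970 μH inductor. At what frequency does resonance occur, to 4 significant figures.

ω₀ = 1/√(LC) = 1/√(0.00097 × 1.9e-06) = 23290 rad/s
f₀ = ω₀/(2π) = 3.707 kHz

3.707 kHz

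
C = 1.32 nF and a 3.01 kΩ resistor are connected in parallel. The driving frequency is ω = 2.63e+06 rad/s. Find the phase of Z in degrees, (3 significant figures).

X_C = 1/(ωC) = 288 Ω
Parallel: admittances add. Y = 1/R + jωC
Y = (0.000332 + j0.00347) S
|Y| = 0.00349 S → |Z| = 1/|Y| = 287 Ω, ∠Z = −∠Y = -84.5°

-84.5°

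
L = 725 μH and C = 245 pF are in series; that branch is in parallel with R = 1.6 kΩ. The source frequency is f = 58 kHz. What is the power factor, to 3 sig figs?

ω = 2πf = 364400 rad/s
X_L = ωL = 264 Ω
X_C = 1/(ωC) = 11200 Ω
Branch 1: Z₁ = R = 1600 Ω
Branch 2 (series LC): Z₂ = j(X_L − X_C) = −j10900 Ω
Parallel: Z = Z₁Z₂/(Z₁+Z₂), |Z| = 1580 Ω, ∠Z = -8.32°
cos φ = cos(-8.32°) = 0.989

0.989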